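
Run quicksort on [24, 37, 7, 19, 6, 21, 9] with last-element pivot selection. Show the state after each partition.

Partition 1: pivot=9 at index 2 -> [7, 6, 9, 19, 37, 21, 24]
Partition 2: pivot=6 at index 0 -> [6, 7, 9, 19, 37, 21, 24]
Partition 3: pivot=24 at index 5 -> [6, 7, 9, 19, 21, 24, 37]
Partition 4: pivot=21 at index 4 -> [6, 7, 9, 19, 21, 24, 37]


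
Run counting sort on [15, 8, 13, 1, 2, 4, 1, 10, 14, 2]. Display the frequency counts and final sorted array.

Count array: [0, 2, 2, 0, 1, 0, 0, 0, 1, 0, 1, 0, 0, 1, 1, 1]
(count[i] = number of elements equal to i)
Cumulative count: [0, 2, 4, 4, 5, 5, 5, 5, 6, 6, 7, 7, 7, 8, 9, 10]
Sorted: [1, 1, 2, 2, 4, 8, 10, 13, 14, 15]


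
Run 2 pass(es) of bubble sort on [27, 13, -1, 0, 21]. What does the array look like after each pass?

After pass 1: [13, -1, 0, 21, 27] (4 swaps)
After pass 2: [-1, 0, 13, 21, 27] (2 swaps)
Total swaps: 6


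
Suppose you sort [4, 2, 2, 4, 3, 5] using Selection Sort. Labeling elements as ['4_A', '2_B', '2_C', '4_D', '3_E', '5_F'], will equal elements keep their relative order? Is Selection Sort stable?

Trace Selection Sort on the labeled array (the key is the number; the letter only tracks identity):
  Pass 1: minimum of unsorted part is 2_B at index 1; swap it with 4_A at index 0 -> [2_B, 4_A, 2_C, 4_D, 3_E, 5_F]
  Pass 2: minimum of unsorted part is 2_C at index 2; swap it with 4_A at index 1 -> [2_B, 2_C, 4_A, 4_D, 3_E, 5_F]
  Pass 3: minimum of unsorted part is 3_E at index 4; swap it with 4_A at index 2 -> [2_B, 2_C, 3_E, 4_D, 4_A, 5_F]
  Pass 4: minimum 4_D is already at index 3; no swap -> [2_B, 2_C, 3_E, 4_D, 4_A, 5_F]
  Pass 5: minimum 4_A is already at index 4; no swap -> [2_B, 2_C, 3_E, 4_D, 4_A, 5_F]
Final order: [2_B, 2_C, 3_E, 4_D, 4_A, 5_F]
Equal keys:
  value 2: originally 2_B, 2_C; after sorting 2_B, 2_C -> order preserved
  value 4: originally 4_A, 4_D; after sorting 4_D, 4_A -> order changed
Equal keys were reordered, so Selection Sort is not stable: the long-range swap that moves the minimum into place can carry an element past an equal key. (One such input is enough; an unstable sort may happen to preserve order on other inputs, but it gives no guarantee.)
Answer: Not stable


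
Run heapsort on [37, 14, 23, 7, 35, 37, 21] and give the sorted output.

Build heap: [37, 35, 37, 7, 14, 23, 21]
Extract 37: [37, 35, 23, 7, 14, 21, 37]
Extract 37: [35, 21, 23, 7, 14, 37, 37]
Extract 35: [23, 21, 14, 7, 35, 37, 37]
Extract 23: [21, 7, 14, 23, 35, 37, 37]
Extract 21: [14, 7, 21, 23, 35, 37, 37]
Extract 14: [7, 14, 21, 23, 35, 37, 37]


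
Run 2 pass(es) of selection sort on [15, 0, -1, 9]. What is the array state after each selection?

Pass 1: Select minimum -1 at index 2, swap -> [-1, 0, 15, 9]
Pass 2: Select minimum 0 at index 1, swap -> [-1, 0, 15, 9]


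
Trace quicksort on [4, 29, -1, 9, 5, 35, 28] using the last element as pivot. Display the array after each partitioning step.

Partition 1: pivot=28 at index 4 -> [4, -1, 9, 5, 28, 35, 29]
Partition 2: pivot=5 at index 2 -> [4, -1, 5, 9, 28, 35, 29]
Partition 3: pivot=-1 at index 0 -> [-1, 4, 5, 9, 28, 35, 29]
Partition 4: pivot=29 at index 5 -> [-1, 4, 5, 9, 28, 29, 35]


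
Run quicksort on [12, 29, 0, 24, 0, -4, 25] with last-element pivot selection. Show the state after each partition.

Partition 1: pivot=25 at index 5 -> [12, 0, 24, 0, -4, 25, 29]
Partition 2: pivot=-4 at index 0 -> [-4, 0, 24, 0, 12, 25, 29]
Partition 3: pivot=12 at index 3 -> [-4, 0, 0, 12, 24, 25, 29]
Partition 4: pivot=0 at index 2 -> [-4, 0, 0, 12, 24, 25, 29]


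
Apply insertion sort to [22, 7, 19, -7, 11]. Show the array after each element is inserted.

First element 22 is already 'sorted'
Insert 7: shifted 1 elements -> [7, 22, 19, -7, 11]
Insert 19: shifted 1 elements -> [7, 19, 22, -7, 11]
Insert -7: shifted 3 elements -> [-7, 7, 19, 22, 11]
Insert 11: shifted 2 elements -> [-7, 7, 11, 19, 22]


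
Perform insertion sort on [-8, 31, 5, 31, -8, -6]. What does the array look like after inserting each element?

First element -8 is already 'sorted'
Insert 31: shifted 0 elements -> [-8, 31, 5, 31, -8, -6]
Insert 5: shifted 1 elements -> [-8, 5, 31, 31, -8, -6]
Insert 31: shifted 0 elements -> [-8, 5, 31, 31, -8, -6]
Insert -8: shifted 3 elements -> [-8, -8, 5, 31, 31, -6]
Insert -6: shifted 3 elements -> [-8, -8, -6, 5, 31, 31]


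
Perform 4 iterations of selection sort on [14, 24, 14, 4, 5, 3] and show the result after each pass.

Pass 1: Select minimum 3 at index 5, swap -> [3, 24, 14, 4, 5, 14]
Pass 2: Select minimum 4 at index 3, swap -> [3, 4, 14, 24, 5, 14]
Pass 3: Select minimum 5 at index 4, swap -> [3, 4, 5, 24, 14, 14]
Pass 4: Select minimum 14 at index 4, swap -> [3, 4, 5, 14, 24, 14]


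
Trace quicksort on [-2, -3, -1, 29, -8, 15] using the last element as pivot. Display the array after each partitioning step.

Partition 1: pivot=15 at index 4 -> [-2, -3, -1, -8, 15, 29]
Partition 2: pivot=-8 at index 0 -> [-8, -3, -1, -2, 15, 29]
Partition 3: pivot=-2 at index 2 -> [-8, -3, -2, -1, 15, 29]


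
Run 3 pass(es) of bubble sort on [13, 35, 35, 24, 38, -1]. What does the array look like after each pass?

After pass 1: [13, 35, 24, 35, -1, 38] (2 swaps)
After pass 2: [13, 24, 35, -1, 35, 38] (2 swaps)
After pass 3: [13, 24, -1, 35, 35, 38] (1 swaps)
Total swaps: 5


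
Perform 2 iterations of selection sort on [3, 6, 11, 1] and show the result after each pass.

Pass 1: Select minimum 1 at index 3, swap -> [1, 6, 11, 3]
Pass 2: Select minimum 3 at index 3, swap -> [1, 3, 11, 6]


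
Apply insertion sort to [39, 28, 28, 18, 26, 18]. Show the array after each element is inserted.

First element 39 is already 'sorted'
Insert 28: shifted 1 elements -> [28, 39, 28, 18, 26, 18]
Insert 28: shifted 1 elements -> [28, 28, 39, 18, 26, 18]
Insert 18: shifted 3 elements -> [18, 28, 28, 39, 26, 18]
Insert 26: shifted 3 elements -> [18, 26, 28, 28, 39, 18]
Insert 18: shifted 4 elements -> [18, 18, 26, 28, 28, 39]


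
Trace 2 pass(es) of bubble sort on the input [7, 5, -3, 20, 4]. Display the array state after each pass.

After pass 1: [5, -3, 7, 4, 20] (3 swaps)
After pass 2: [-3, 5, 4, 7, 20] (2 swaps)
Total swaps: 5


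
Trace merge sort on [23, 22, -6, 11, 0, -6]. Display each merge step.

Divide and conquer:
  Merge [22] + [-6] -> [-6, 22]
  Merge [23] + [-6, 22] -> [-6, 22, 23]
  Merge [0] + [-6] -> [-6, 0]
  Merge [11] + [-6, 0] -> [-6, 0, 11]
  Merge [-6, 22, 23] + [-6, 0, 11] -> [-6, -6, 0, 11, 22, 23]


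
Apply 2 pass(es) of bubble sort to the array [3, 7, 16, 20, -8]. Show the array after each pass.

After pass 1: [3, 7, 16, -8, 20] (1 swaps)
After pass 2: [3, 7, -8, 16, 20] (1 swaps)
Total swaps: 2


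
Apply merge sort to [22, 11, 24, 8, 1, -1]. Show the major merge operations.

Divide and conquer:
  Merge [11] + [24] -> [11, 24]
  Merge [22] + [11, 24] -> [11, 22, 24]
  Merge [1] + [-1] -> [-1, 1]
  Merge [8] + [-1, 1] -> [-1, 1, 8]
  Merge [11, 22, 24] + [-1, 1, 8] -> [-1, 1, 8, 11, 22, 24]


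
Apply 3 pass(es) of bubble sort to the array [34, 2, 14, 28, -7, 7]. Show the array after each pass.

After pass 1: [2, 14, 28, -7, 7, 34] (5 swaps)
After pass 2: [2, 14, -7, 7, 28, 34] (2 swaps)
After pass 3: [2, -7, 7, 14, 28, 34] (2 swaps)
Total swaps: 9


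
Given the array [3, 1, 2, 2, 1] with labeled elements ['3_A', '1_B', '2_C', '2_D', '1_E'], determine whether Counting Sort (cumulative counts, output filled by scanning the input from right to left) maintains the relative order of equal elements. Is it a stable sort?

Trace Counting Sort on the labeled array (the key is the number; the letter only tracks identity):
  Counts for values 0..3: [0, 2, 2, 1]
  Cumulative counts: [0, 2, 4, 5]
  Scan right to left: place 1_E at output index 1
  Scan right to left: place 2_D at output index 3
  Scan right to left: place 2_C at output index 2
  Scan right to left: place 1_B at output index 0
  Scan right to left: place 3_A at output index 4
  Output: [1_B, 1_E, 2_C, 2_D, 3_A]
Equal keys:
  value 1: originally 1_B, 1_E; after sorting 1_B, 1_E -> order preserved
  value 2: originally 2_C, 2_D; after sorting 2_C, 2_D -> order preserved
All equal keys kept their original relative order. Counting Sort is stable: scanning the input right to left with decreasing cumulative counts places later duplicates at later output positions.
Answer: Stable


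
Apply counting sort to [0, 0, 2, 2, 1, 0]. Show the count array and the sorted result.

Count array: [3, 1, 2]
(count[i] = number of elements equal to i)
Cumulative count: [3, 4, 6]
Sorted: [0, 0, 0, 1, 2, 2]


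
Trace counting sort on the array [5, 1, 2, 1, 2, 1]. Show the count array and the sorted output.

Count array: [0, 3, 2, 0, 0, 1]
(count[i] = number of elements equal to i)
Cumulative count: [0, 3, 5, 5, 5, 6]
Sorted: [1, 1, 1, 2, 2, 5]


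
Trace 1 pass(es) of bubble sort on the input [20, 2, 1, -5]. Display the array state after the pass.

After pass 1: [2, 1, -5, 20] (3 swaps)
Total swaps: 3


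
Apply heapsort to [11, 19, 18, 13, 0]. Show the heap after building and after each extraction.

Build heap: [19, 13, 18, 11, 0]
Extract 19: [18, 13, 0, 11, 19]
Extract 18: [13, 11, 0, 18, 19]
Extract 13: [11, 0, 13, 18, 19]
Extract 11: [0, 11, 13, 18, 19]


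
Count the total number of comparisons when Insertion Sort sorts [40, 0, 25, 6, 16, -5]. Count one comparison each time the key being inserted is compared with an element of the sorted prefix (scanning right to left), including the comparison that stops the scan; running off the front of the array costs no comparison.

Insert 0: 40 > 0 (shift), reached front = 1 comparison(s) -> [0, 40, 25, 6, 16, -5]
Insert 25: 40 > 25 (shift), 0 <= 25 (stop) = 2 comparison(s) -> [0, 25, 40, 6, 16, -5]
Insert 6: 40 > 6 (shift), 25 > 6 (shift), 0 <= 6 (stop) = 3 comparison(s) -> [0, 6, 25, 40, 16, -5]
Insert 16: 40 > 16 (shift), 25 > 16 (shift), 6 <= 16 (stop) = 3 comparison(s) -> [0, 6, 16, 25, 40, -5]
Insert -5: 40 > -5 (shift), 25 > -5 (shift), 16 > -5 (shift), 6 > -5 (shift), 0 > -5 (shift), reached front = 5 comparison(s) -> [-5, 0, 6, 16, 25, 40]
Total comparisons: 1 + 2 + 3 + 3 + 5 = 14


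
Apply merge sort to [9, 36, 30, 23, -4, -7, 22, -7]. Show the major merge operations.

Divide and conquer:
  Merge [9] + [36] -> [9, 36]
  Merge [30] + [23] -> [23, 30]
  Merge [9, 36] + [23, 30] -> [9, 23, 30, 36]
  Merge [-4] + [-7] -> [-7, -4]
  Merge [22] + [-7] -> [-7, 22]
  Merge [-7, -4] + [-7, 22] -> [-7, -7, -4, 22]
  Merge [9, 23, 30, 36] + [-7, -7, -4, 22] -> [-7, -7, -4, 9, 22, 23, 30, 36]


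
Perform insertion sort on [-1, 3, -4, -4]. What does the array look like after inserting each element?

First element -1 is already 'sorted'
Insert 3: shifted 0 elements -> [-1, 3, -4, -4]
Insert -4: shifted 2 elements -> [-4, -1, 3, -4]
Insert -4: shifted 2 elements -> [-4, -4, -1, 3]


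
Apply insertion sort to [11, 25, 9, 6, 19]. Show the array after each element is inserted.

First element 11 is already 'sorted'
Insert 25: shifted 0 elements -> [11, 25, 9, 6, 19]
Insert 9: shifted 2 elements -> [9, 11, 25, 6, 19]
Insert 6: shifted 3 elements -> [6, 9, 11, 25, 19]
Insert 19: shifted 1 elements -> [6, 9, 11, 19, 25]


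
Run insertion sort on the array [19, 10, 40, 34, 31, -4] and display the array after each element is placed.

First element 19 is already 'sorted'
Insert 10: shifted 1 elements -> [10, 19, 40, 34, 31, -4]
Insert 40: shifted 0 elements -> [10, 19, 40, 34, 31, -4]
Insert 34: shifted 1 elements -> [10, 19, 34, 40, 31, -4]
Insert 31: shifted 2 elements -> [10, 19, 31, 34, 40, -4]
Insert -4: shifted 5 elements -> [-4, 10, 19, 31, 34, 40]


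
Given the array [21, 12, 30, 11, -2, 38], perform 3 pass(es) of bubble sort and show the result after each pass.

After pass 1: [12, 21, 11, -2, 30, 38] (3 swaps)
After pass 2: [12, 11, -2, 21, 30, 38] (2 swaps)
After pass 3: [11, -2, 12, 21, 30, 38] (2 swaps)
Total swaps: 7


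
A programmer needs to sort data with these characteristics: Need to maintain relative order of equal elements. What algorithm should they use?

Best choice: Merge sort or Insertion sort
Reason: Both are stable; quicksort and heapsort are not stable


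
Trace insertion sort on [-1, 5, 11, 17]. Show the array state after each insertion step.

First element -1 is already 'sorted'
Insert 5: shifted 0 elements -> [-1, 5, 11, 17]
Insert 11: shifted 0 elements -> [-1, 5, 11, 17]
Insert 17: shifted 0 elements -> [-1, 5, 11, 17]


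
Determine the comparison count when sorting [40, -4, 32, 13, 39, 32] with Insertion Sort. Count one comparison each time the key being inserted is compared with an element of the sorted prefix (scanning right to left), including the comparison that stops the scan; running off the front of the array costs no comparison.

Insert -4: 40 > -4 (shift), reached front = 1 comparison(s) -> [-4, 40, 32, 13, 39, 32]
Insert 32: 40 > 32 (shift), -4 <= 32 (stop) = 2 comparison(s) -> [-4, 32, 40, 13, 39, 32]
Insert 13: 40 > 13 (shift), 32 > 13 (shift), -4 <= 13 (stop) = 3 comparison(s) -> [-4, 13, 32, 40, 39, 32]
Insert 39: 40 > 39 (shift), 32 <= 39 (stop) = 2 comparison(s) -> [-4, 13, 32, 39, 40, 32]
Insert 32: 40 > 32 (shift), 39 > 32 (shift), 32 <= 32 (stop) = 3 comparison(s) -> [-4, 13, 32, 32, 39, 40]
Total comparisons: 1 + 2 + 3 + 2 + 3 = 11


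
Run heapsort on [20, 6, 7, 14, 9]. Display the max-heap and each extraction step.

Build heap: [20, 14, 7, 6, 9]
Extract 20: [14, 9, 7, 6, 20]
Extract 14: [9, 6, 7, 14, 20]
Extract 9: [7, 6, 9, 14, 20]
Extract 7: [6, 7, 9, 14, 20]


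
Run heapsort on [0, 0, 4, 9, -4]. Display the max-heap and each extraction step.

Build heap: [9, 0, 4, 0, -4]
Extract 9: [4, 0, -4, 0, 9]
Extract 4: [0, 0, -4, 4, 9]
Extract 0: [0, -4, 0, 4, 9]
Extract 0: [-4, 0, 0, 4, 9]


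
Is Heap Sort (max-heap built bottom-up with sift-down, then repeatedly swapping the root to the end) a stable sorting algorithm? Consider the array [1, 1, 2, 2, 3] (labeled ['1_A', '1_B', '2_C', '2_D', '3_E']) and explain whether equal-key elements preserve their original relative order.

Trace Heap Sort on the labeled array (the key is the number; the letter only tracks identity):
  Build max-heap: [3_E, 2_D, 2_C, 1_A, 1_B]
  Swap root 3_E to index 4, re-heapify first 4 -> [2_D, 1_B, 2_C, 1_A, 3_E]
  Swap root 2_D to index 3, re-heapify first 3 -> [2_C, 1_B, 1_A, 2_D, 3_E]
  Swap root 2_C to index 2, re-heapify first 2 -> [1_A, 1_B, 2_C, 2_D, 3_E]
  Swap root 1_A to index 1, re-heapify first 1 -> [1_B, 1_A, 2_C, 2_D, 3_E]
Final order: [1_B, 1_A, 2_C, 2_D, 3_E]
Equal keys:
  value 1: originally 1_A, 1_B; after sorting 1_B, 1_A -> order changed
  value 2: originally 2_C, 2_D; after sorting 2_C, 2_D -> order preserved
Equal keys were reordered, so Heap Sort is not stable: heap construction and root-to-end swaps move elements without regard to the original order of equal keys. (One such input is enough; an unstable sort may happen to preserve order on other inputs, but it gives no guarantee.)
Answer: Not stable


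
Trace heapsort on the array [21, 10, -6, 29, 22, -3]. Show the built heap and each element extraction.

Build heap: [29, 22, -3, 10, 21, -6]
Extract 29: [22, 21, -3, 10, -6, 29]
Extract 22: [21, 10, -3, -6, 22, 29]
Extract 21: [10, -6, -3, 21, 22, 29]
Extract 10: [-3, -6, 10, 21, 22, 29]
Extract -3: [-6, -3, 10, 21, 22, 29]


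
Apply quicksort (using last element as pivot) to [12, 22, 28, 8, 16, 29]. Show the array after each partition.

Partition 1: pivot=29 at index 5 -> [12, 22, 28, 8, 16, 29]
Partition 2: pivot=16 at index 2 -> [12, 8, 16, 22, 28, 29]
Partition 3: pivot=8 at index 0 -> [8, 12, 16, 22, 28, 29]
Partition 4: pivot=28 at index 4 -> [8, 12, 16, 22, 28, 29]


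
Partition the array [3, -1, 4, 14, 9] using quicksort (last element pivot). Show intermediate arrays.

Partition 1: pivot=9 at index 3 -> [3, -1, 4, 9, 14]
Partition 2: pivot=4 at index 2 -> [3, -1, 4, 9, 14]
Partition 3: pivot=-1 at index 0 -> [-1, 3, 4, 9, 14]


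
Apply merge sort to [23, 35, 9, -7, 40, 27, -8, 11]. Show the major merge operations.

Divide and conquer:
  Merge [23] + [35] -> [23, 35]
  Merge [9] + [-7] -> [-7, 9]
  Merge [23, 35] + [-7, 9] -> [-7, 9, 23, 35]
  Merge [40] + [27] -> [27, 40]
  Merge [-8] + [11] -> [-8, 11]
  Merge [27, 40] + [-8, 11] -> [-8, 11, 27, 40]
  Merge [-7, 9, 23, 35] + [-8, 11, 27, 40] -> [-8, -7, 9, 11, 23, 27, 35, 40]


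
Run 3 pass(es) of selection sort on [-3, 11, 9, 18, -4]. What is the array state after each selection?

Pass 1: Select minimum -4 at index 4, swap -> [-4, 11, 9, 18, -3]
Pass 2: Select minimum -3 at index 4, swap -> [-4, -3, 9, 18, 11]
Pass 3: Select minimum 9 at index 2, swap -> [-4, -3, 9, 18, 11]


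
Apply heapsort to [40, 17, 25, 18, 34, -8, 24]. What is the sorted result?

Build heap: [40, 34, 25, 18, 17, -8, 24]
Extract 40: [34, 24, 25, 18, 17, -8, 40]
Extract 34: [25, 24, -8, 18, 17, 34, 40]
Extract 25: [24, 18, -8, 17, 25, 34, 40]
Extract 24: [18, 17, -8, 24, 25, 34, 40]
Extract 18: [17, -8, 18, 24, 25, 34, 40]
Extract 17: [-8, 17, 18, 24, 25, 34, 40]


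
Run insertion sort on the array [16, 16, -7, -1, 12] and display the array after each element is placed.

First element 16 is already 'sorted'
Insert 16: shifted 0 elements -> [16, 16, -7, -1, 12]
Insert -7: shifted 2 elements -> [-7, 16, 16, -1, 12]
Insert -1: shifted 2 elements -> [-7, -1, 16, 16, 12]
Insert 12: shifted 2 elements -> [-7, -1, 12, 16, 16]


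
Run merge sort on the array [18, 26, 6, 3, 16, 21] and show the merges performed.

Divide and conquer:
  Merge [26] + [6] -> [6, 26]
  Merge [18] + [6, 26] -> [6, 18, 26]
  Merge [16] + [21] -> [16, 21]
  Merge [3] + [16, 21] -> [3, 16, 21]
  Merge [6, 18, 26] + [3, 16, 21] -> [3, 6, 16, 18, 21, 26]


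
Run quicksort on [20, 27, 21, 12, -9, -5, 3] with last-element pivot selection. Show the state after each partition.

Partition 1: pivot=3 at index 2 -> [-9, -5, 3, 12, 20, 27, 21]
Partition 2: pivot=-5 at index 1 -> [-9, -5, 3, 12, 20, 27, 21]
Partition 3: pivot=21 at index 5 -> [-9, -5, 3, 12, 20, 21, 27]
Partition 4: pivot=20 at index 4 -> [-9, -5, 3, 12, 20, 21, 27]


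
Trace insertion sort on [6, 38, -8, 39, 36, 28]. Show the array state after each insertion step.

First element 6 is already 'sorted'
Insert 38: shifted 0 elements -> [6, 38, -8, 39, 36, 28]
Insert -8: shifted 2 elements -> [-8, 6, 38, 39, 36, 28]
Insert 39: shifted 0 elements -> [-8, 6, 38, 39, 36, 28]
Insert 36: shifted 2 elements -> [-8, 6, 36, 38, 39, 28]
Insert 28: shifted 3 elements -> [-8, 6, 28, 36, 38, 39]


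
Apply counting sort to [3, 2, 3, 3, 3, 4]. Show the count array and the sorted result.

Count array: [0, 0, 1, 4, 1]
(count[i] = number of elements equal to i)
Cumulative count: [0, 0, 1, 5, 6]
Sorted: [2, 3, 3, 3, 3, 4]


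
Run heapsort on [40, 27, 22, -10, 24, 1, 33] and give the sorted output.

Build heap: [40, 27, 33, -10, 24, 1, 22]
Extract 40: [33, 27, 22, -10, 24, 1, 40]
Extract 33: [27, 24, 22, -10, 1, 33, 40]
Extract 27: [24, 1, 22, -10, 27, 33, 40]
Extract 24: [22, 1, -10, 24, 27, 33, 40]
Extract 22: [1, -10, 22, 24, 27, 33, 40]
Extract 1: [-10, 1, 22, 24, 27, 33, 40]


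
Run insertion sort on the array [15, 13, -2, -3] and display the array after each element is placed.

First element 15 is already 'sorted'
Insert 13: shifted 1 elements -> [13, 15, -2, -3]
Insert -2: shifted 2 elements -> [-2, 13, 15, -3]
Insert -3: shifted 3 elements -> [-3, -2, 13, 15]


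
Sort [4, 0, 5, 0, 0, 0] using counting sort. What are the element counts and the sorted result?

Count array: [4, 0, 0, 0, 1, 1]
(count[i] = number of elements equal to i)
Cumulative count: [4, 4, 4, 4, 5, 6]
Sorted: [0, 0, 0, 0, 4, 5]


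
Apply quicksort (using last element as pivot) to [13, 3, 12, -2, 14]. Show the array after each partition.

Partition 1: pivot=14 at index 4 -> [13, 3, 12, -2, 14]
Partition 2: pivot=-2 at index 0 -> [-2, 3, 12, 13, 14]
Partition 3: pivot=13 at index 3 -> [-2, 3, 12, 13, 14]
Partition 4: pivot=12 at index 2 -> [-2, 3, 12, 13, 14]


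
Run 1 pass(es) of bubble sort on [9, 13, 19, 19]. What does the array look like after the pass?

After pass 1: [9, 13, 19, 19] (0 swaps)
Total swaps: 0


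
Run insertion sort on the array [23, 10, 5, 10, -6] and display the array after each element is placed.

First element 23 is already 'sorted'
Insert 10: shifted 1 elements -> [10, 23, 5, 10, -6]
Insert 5: shifted 2 elements -> [5, 10, 23, 10, -6]
Insert 10: shifted 1 elements -> [5, 10, 10, 23, -6]
Insert -6: shifted 4 elements -> [-6, 5, 10, 10, 23]


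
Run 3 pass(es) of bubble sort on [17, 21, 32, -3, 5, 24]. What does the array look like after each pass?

After pass 1: [17, 21, -3, 5, 24, 32] (3 swaps)
After pass 2: [17, -3, 5, 21, 24, 32] (2 swaps)
After pass 3: [-3, 5, 17, 21, 24, 32] (2 swaps)
Total swaps: 7


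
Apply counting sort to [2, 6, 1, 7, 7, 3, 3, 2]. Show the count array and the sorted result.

Count array: [0, 1, 2, 2, 0, 0, 1, 2]
(count[i] = number of elements equal to i)
Cumulative count: [0, 1, 3, 5, 5, 5, 6, 8]
Sorted: [1, 2, 2, 3, 3, 6, 7, 7]


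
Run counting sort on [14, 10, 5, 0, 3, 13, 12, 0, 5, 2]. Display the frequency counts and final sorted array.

Count array: [2, 0, 1, 1, 0, 2, 0, 0, 0, 0, 1, 0, 1, 1, 1]
(count[i] = number of elements equal to i)
Cumulative count: [2, 2, 3, 4, 4, 6, 6, 6, 6, 6, 7, 7, 8, 9, 10]
Sorted: [0, 0, 2, 3, 5, 5, 10, 12, 13, 14]


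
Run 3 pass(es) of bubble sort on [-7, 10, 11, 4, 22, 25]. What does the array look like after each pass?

After pass 1: [-7, 10, 4, 11, 22, 25] (1 swaps)
After pass 2: [-7, 4, 10, 11, 22, 25] (1 swaps)
After pass 3: [-7, 4, 10, 11, 22, 25] (0 swaps)
Total swaps: 2


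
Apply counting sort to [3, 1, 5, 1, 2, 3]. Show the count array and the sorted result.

Count array: [0, 2, 1, 2, 0, 1]
(count[i] = number of elements equal to i)
Cumulative count: [0, 2, 3, 5, 5, 6]
Sorted: [1, 1, 2, 3, 3, 5]


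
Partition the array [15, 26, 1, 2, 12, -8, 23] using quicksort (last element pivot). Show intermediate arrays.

Partition 1: pivot=23 at index 5 -> [15, 1, 2, 12, -8, 23, 26]
Partition 2: pivot=-8 at index 0 -> [-8, 1, 2, 12, 15, 23, 26]
Partition 3: pivot=15 at index 4 -> [-8, 1, 2, 12, 15, 23, 26]
Partition 4: pivot=12 at index 3 -> [-8, 1, 2, 12, 15, 23, 26]
Partition 5: pivot=2 at index 2 -> [-8, 1, 2, 12, 15, 23, 26]


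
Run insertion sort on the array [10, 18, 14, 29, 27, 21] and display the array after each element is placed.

First element 10 is already 'sorted'
Insert 18: shifted 0 elements -> [10, 18, 14, 29, 27, 21]
Insert 14: shifted 1 elements -> [10, 14, 18, 29, 27, 21]
Insert 29: shifted 0 elements -> [10, 14, 18, 29, 27, 21]
Insert 27: shifted 1 elements -> [10, 14, 18, 27, 29, 21]
Insert 21: shifted 2 elements -> [10, 14, 18, 21, 27, 29]


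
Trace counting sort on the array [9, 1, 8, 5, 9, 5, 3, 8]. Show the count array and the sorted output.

Count array: [0, 1, 0, 1, 0, 2, 0, 0, 2, 2]
(count[i] = number of elements equal to i)
Cumulative count: [0, 1, 1, 2, 2, 4, 4, 4, 6, 8]
Sorted: [1, 3, 5, 5, 8, 8, 9, 9]


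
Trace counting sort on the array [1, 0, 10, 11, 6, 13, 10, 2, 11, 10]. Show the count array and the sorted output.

Count array: [1, 1, 1, 0, 0, 0, 1, 0, 0, 0, 3, 2, 0, 1]
(count[i] = number of elements equal to i)
Cumulative count: [1, 2, 3, 3, 3, 3, 4, 4, 4, 4, 7, 9, 9, 10]
Sorted: [0, 1, 2, 6, 10, 10, 10, 11, 11, 13]


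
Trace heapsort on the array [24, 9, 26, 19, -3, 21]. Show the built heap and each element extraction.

Build heap: [26, 19, 24, 9, -3, 21]
Extract 26: [24, 19, 21, 9, -3, 26]
Extract 24: [21, 19, -3, 9, 24, 26]
Extract 21: [19, 9, -3, 21, 24, 26]
Extract 19: [9, -3, 19, 21, 24, 26]
Extract 9: [-3, 9, 19, 21, 24, 26]


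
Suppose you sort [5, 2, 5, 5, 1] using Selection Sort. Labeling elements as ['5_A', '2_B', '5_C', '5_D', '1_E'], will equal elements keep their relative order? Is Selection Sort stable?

Trace Selection Sort on the labeled array (the key is the number; the letter only tracks identity):
  Pass 1: minimum of unsorted part is 1_E at index 4; swap it with 5_A at index 0 -> [1_E, 2_B, 5_C, 5_D, 5_A]
  Pass 2: minimum 2_B is already at index 1; no swap -> [1_E, 2_B, 5_C, 5_D, 5_A]
  Pass 3: minimum 5_C is already at index 2; no swap -> [1_E, 2_B, 5_C, 5_D, 5_A]
  Pass 4: minimum 5_D is already at index 3; no swap -> [1_E, 2_B, 5_C, 5_D, 5_A]
Final order: [1_E, 2_B, 5_C, 5_D, 5_A]
Equal keys:
  value 5: originally 5_A, 5_C, 5_D; after sorting 5_C, 5_D, 5_A -> order changed
Equal keys were reordered, so Selection Sort is not stable: the long-range swap that moves the minimum into place can carry an element past an equal key. (One such input is enough; an unstable sort may happen to preserve order on other inputs, but it gives no guarantee.)
Answer: Not stable


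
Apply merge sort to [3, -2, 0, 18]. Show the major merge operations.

Divide and conquer:
  Merge [3] + [-2] -> [-2, 3]
  Merge [0] + [18] -> [0, 18]
  Merge [-2, 3] + [0, 18] -> [-2, 0, 3, 18]


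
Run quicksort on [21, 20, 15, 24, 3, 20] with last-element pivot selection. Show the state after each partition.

Partition 1: pivot=20 at index 3 -> [20, 15, 3, 20, 21, 24]
Partition 2: pivot=3 at index 0 -> [3, 15, 20, 20, 21, 24]
Partition 3: pivot=20 at index 2 -> [3, 15, 20, 20, 21, 24]
Partition 4: pivot=24 at index 5 -> [3, 15, 20, 20, 21, 24]


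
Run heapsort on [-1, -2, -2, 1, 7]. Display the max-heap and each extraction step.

Build heap: [7, 1, -2, -1, -2]
Extract 7: [1, -1, -2, -2, 7]
Extract 1: [-1, -2, -2, 1, 7]
Extract -1: [-2, -2, -1, 1, 7]
Extract -2: [-2, -2, -1, 1, 7]


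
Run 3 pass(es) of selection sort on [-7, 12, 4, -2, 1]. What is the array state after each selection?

Pass 1: Select minimum -7 at index 0, swap -> [-7, 12, 4, -2, 1]
Pass 2: Select minimum -2 at index 3, swap -> [-7, -2, 4, 12, 1]
Pass 3: Select minimum 1 at index 4, swap -> [-7, -2, 1, 12, 4]


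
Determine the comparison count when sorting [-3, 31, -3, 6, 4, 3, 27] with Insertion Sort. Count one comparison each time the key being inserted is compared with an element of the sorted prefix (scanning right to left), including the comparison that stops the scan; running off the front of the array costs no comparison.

Insert 31: -3 <= 31 (stop) = 1 comparison(s) -> [-3, 31, -3, 6, 4, 3, 27]
Insert -3: 31 > -3 (shift), -3 <= -3 (stop) = 2 comparison(s) -> [-3, -3, 31, 6, 4, 3, 27]
Insert 6: 31 > 6 (shift), -3 <= 6 (stop) = 2 comparison(s) -> [-3, -3, 6, 31, 4, 3, 27]
Insert 4: 31 > 4 (shift), 6 > 4 (shift), -3 <= 4 (stop) = 3 comparison(s) -> [-3, -3, 4, 6, 31, 3, 27]
Insert 3: 31 > 3 (shift), 6 > 3 (shift), 4 > 3 (shift), -3 <= 3 (stop) = 4 comparison(s) -> [-3, -3, 3, 4, 6, 31, 27]
Insert 27: 31 > 27 (shift), 6 <= 27 (stop) = 2 comparison(s) -> [-3, -3, 3, 4, 6, 27, 31]
Total comparisons: 1 + 2 + 2 + 3 + 4 + 2 = 14


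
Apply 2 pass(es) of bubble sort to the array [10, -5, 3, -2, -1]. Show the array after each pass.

After pass 1: [-5, 3, -2, -1, 10] (4 swaps)
After pass 2: [-5, -2, -1, 3, 10] (2 swaps)
Total swaps: 6


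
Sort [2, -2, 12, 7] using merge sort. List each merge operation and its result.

Divide and conquer:
  Merge [2] + [-2] -> [-2, 2]
  Merge [12] + [7] -> [7, 12]
  Merge [-2, 2] + [7, 12] -> [-2, 2, 7, 12]


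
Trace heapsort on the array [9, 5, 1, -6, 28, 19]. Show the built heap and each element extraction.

Build heap: [28, 9, 19, -6, 5, 1]
Extract 28: [19, 9, 1, -6, 5, 28]
Extract 19: [9, 5, 1, -6, 19, 28]
Extract 9: [5, -6, 1, 9, 19, 28]
Extract 5: [1, -6, 5, 9, 19, 28]
Extract 1: [-6, 1, 5, 9, 19, 28]


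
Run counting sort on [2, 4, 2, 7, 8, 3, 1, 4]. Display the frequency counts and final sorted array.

Count array: [0, 1, 2, 1, 2, 0, 0, 1, 1]
(count[i] = number of elements equal to i)
Cumulative count: [0, 1, 3, 4, 6, 6, 6, 7, 8]
Sorted: [1, 2, 2, 3, 4, 4, 7, 8]


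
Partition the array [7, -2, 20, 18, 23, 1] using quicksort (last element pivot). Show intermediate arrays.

Partition 1: pivot=1 at index 1 -> [-2, 1, 20, 18, 23, 7]
Partition 2: pivot=7 at index 2 -> [-2, 1, 7, 18, 23, 20]
Partition 3: pivot=20 at index 4 -> [-2, 1, 7, 18, 20, 23]


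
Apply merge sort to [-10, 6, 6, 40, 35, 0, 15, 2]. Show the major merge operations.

Divide and conquer:
  Merge [-10] + [6] -> [-10, 6]
  Merge [6] + [40] -> [6, 40]
  Merge [-10, 6] + [6, 40] -> [-10, 6, 6, 40]
  Merge [35] + [0] -> [0, 35]
  Merge [15] + [2] -> [2, 15]
  Merge [0, 35] + [2, 15] -> [0, 2, 15, 35]
  Merge [-10, 6, 6, 40] + [0, 2, 15, 35] -> [-10, 0, 2, 6, 6, 15, 35, 40]


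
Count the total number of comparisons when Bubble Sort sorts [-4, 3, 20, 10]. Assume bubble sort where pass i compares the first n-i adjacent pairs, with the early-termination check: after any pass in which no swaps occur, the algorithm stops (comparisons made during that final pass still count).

Pass 1: compare adjacent pairs (0,1)..(2,3) = 3 comparison(s), 1 swap(s) -> [-4, 3, 10, 20]
Pass 2: compare adjacent pairs (0,1)..(1,2) = 2 comparison(s), 0 swap(s) -> [-4, 3, 10, 20]
No swaps in this pass, so bubble sort stops here.
Total comparisons: 3 + 2 = 5


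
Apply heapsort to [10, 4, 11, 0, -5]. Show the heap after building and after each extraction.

Build heap: [11, 4, 10, 0, -5]
Extract 11: [10, 4, -5, 0, 11]
Extract 10: [4, 0, -5, 10, 11]
Extract 4: [0, -5, 4, 10, 11]
Extract 0: [-5, 0, 4, 10, 11]


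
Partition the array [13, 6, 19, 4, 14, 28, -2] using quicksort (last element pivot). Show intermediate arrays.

Partition 1: pivot=-2 at index 0 -> [-2, 6, 19, 4, 14, 28, 13]
Partition 2: pivot=13 at index 3 -> [-2, 6, 4, 13, 14, 28, 19]
Partition 3: pivot=4 at index 1 -> [-2, 4, 6, 13, 14, 28, 19]
Partition 4: pivot=19 at index 5 -> [-2, 4, 6, 13, 14, 19, 28]


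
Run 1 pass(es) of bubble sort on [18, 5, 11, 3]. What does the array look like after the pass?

After pass 1: [5, 11, 3, 18] (3 swaps)
Total swaps: 3


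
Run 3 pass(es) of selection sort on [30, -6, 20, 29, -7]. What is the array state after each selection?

Pass 1: Select minimum -7 at index 4, swap -> [-7, -6, 20, 29, 30]
Pass 2: Select minimum -6 at index 1, swap -> [-7, -6, 20, 29, 30]
Pass 3: Select minimum 20 at index 2, swap -> [-7, -6, 20, 29, 30]


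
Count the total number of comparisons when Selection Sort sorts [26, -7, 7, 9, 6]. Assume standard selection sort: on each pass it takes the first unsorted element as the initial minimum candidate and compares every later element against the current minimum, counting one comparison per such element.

Pass 1: scan indices 1..4 for the minimum = 4 comparison(s); min is -7, place at index 0 -> [-7, 26, 7, 9, 6]
Pass 2: scan indices 2..4 for the minimum = 3 comparison(s); min is 6, place at index 1 -> [-7, 6, 7, 9, 26]
Pass 3: scan indices 3..4 for the minimum = 2 comparison(s); min is 7, place at index 2 -> [-7, 6, 7, 9, 26]
Pass 4: scan indices 4..4 for the minimum = 1 comparison(s); min is 9, place at index 3 -> [-7, 6, 7, 9, 26]
Selection sort always scans the whole unsorted suffix, so the count is (n-1) + (n-2) + ... + 1 = n(n-1)/2 = 5*4/2 = 10 regardless of the input order.
Total comparisons: 4 + 3 + 2 + 1 = 10


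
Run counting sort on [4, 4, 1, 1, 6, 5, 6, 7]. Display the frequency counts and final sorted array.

Count array: [0, 2, 0, 0, 2, 1, 2, 1]
(count[i] = number of elements equal to i)
Cumulative count: [0, 2, 2, 2, 4, 5, 7, 8]
Sorted: [1, 1, 4, 4, 5, 6, 6, 7]


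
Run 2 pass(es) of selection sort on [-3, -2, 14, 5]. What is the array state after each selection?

Pass 1: Select minimum -3 at index 0, swap -> [-3, -2, 14, 5]
Pass 2: Select minimum -2 at index 1, swap -> [-3, -2, 14, 5]


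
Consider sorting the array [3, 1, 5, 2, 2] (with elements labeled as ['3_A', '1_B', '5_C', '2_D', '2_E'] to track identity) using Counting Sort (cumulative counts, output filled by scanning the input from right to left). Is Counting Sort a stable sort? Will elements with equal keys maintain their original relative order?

Trace Counting Sort on the labeled array (the key is the number; the letter only tracks identity):
  Counts for values 0..5: [0, 1, 2, 1, 0, 1]
  Cumulative counts: [0, 1, 3, 4, 4, 5]
  Scan right to left: place 2_E at output index 2
  Scan right to left: place 2_D at output index 1
  Scan right to left: place 5_C at output index 4
  Scan right to left: place 1_B at output index 0
  Scan right to left: place 3_A at output index 3
  Output: [1_B, 2_D, 2_E, 3_A, 5_C]
Equal keys:
  value 2: originally 2_D, 2_E; after sorting 2_D, 2_E -> order preserved
All equal keys kept their original relative order. Counting Sort is stable: scanning the input right to left with decreasing cumulative counts places later duplicates at later output positions.
Answer: Stable


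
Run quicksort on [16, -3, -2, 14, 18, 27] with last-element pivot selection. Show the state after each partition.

Partition 1: pivot=27 at index 5 -> [16, -3, -2, 14, 18, 27]
Partition 2: pivot=18 at index 4 -> [16, -3, -2, 14, 18, 27]
Partition 3: pivot=14 at index 2 -> [-3, -2, 14, 16, 18, 27]
Partition 4: pivot=-2 at index 1 -> [-3, -2, 14, 16, 18, 27]


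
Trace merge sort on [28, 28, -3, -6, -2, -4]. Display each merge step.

Divide and conquer:
  Merge [28] + [-3] -> [-3, 28]
  Merge [28] + [-3, 28] -> [-3, 28, 28]
  Merge [-2] + [-4] -> [-4, -2]
  Merge [-6] + [-4, -2] -> [-6, -4, -2]
  Merge [-3, 28, 28] + [-6, -4, -2] -> [-6, -4, -3, -2, 28, 28]


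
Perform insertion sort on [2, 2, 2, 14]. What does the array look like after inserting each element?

First element 2 is already 'sorted'
Insert 2: shifted 0 elements -> [2, 2, 2, 14]
Insert 2: shifted 0 elements -> [2, 2, 2, 14]
Insert 14: shifted 0 elements -> [2, 2, 2, 14]


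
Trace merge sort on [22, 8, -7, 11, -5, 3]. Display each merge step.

Divide and conquer:
  Merge [8] + [-7] -> [-7, 8]
  Merge [22] + [-7, 8] -> [-7, 8, 22]
  Merge [-5] + [3] -> [-5, 3]
  Merge [11] + [-5, 3] -> [-5, 3, 11]
  Merge [-7, 8, 22] + [-5, 3, 11] -> [-7, -5, 3, 8, 11, 22]


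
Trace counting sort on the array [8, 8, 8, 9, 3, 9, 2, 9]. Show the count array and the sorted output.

Count array: [0, 0, 1, 1, 0, 0, 0, 0, 3, 3]
(count[i] = number of elements equal to i)
Cumulative count: [0, 0, 1, 2, 2, 2, 2, 2, 5, 8]
Sorted: [2, 3, 8, 8, 8, 9, 9, 9]


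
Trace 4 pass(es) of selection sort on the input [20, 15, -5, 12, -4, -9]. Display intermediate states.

Pass 1: Select minimum -9 at index 5, swap -> [-9, 15, -5, 12, -4, 20]
Pass 2: Select minimum -5 at index 2, swap -> [-9, -5, 15, 12, -4, 20]
Pass 3: Select minimum -4 at index 4, swap -> [-9, -5, -4, 12, 15, 20]
Pass 4: Select minimum 12 at index 3, swap -> [-9, -5, -4, 12, 15, 20]


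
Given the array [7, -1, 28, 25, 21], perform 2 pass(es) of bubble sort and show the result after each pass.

After pass 1: [-1, 7, 25, 21, 28] (3 swaps)
After pass 2: [-1, 7, 21, 25, 28] (1 swaps)
Total swaps: 4


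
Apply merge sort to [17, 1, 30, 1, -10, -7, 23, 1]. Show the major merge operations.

Divide and conquer:
  Merge [17] + [1] -> [1, 17]
  Merge [30] + [1] -> [1, 30]
  Merge [1, 17] + [1, 30] -> [1, 1, 17, 30]
  Merge [-10] + [-7] -> [-10, -7]
  Merge [23] + [1] -> [1, 23]
  Merge [-10, -7] + [1, 23] -> [-10, -7, 1, 23]
  Merge [1, 1, 17, 30] + [-10, -7, 1, 23] -> [-10, -7, 1, 1, 1, 17, 23, 30]


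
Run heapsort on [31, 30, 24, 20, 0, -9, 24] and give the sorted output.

Build heap: [31, 30, 24, 20, 0, -9, 24]
Extract 31: [30, 24, 24, 20, 0, -9, 31]
Extract 30: [24, 20, 24, -9, 0, 30, 31]
Extract 24: [24, 20, 0, -9, 24, 30, 31]
Extract 24: [20, -9, 0, 24, 24, 30, 31]
Extract 20: [0, -9, 20, 24, 24, 30, 31]
Extract 0: [-9, 0, 20, 24, 24, 30, 31]


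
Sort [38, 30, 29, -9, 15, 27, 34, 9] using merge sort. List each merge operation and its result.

Divide and conquer:
  Merge [38] + [30] -> [30, 38]
  Merge [29] + [-9] -> [-9, 29]
  Merge [30, 38] + [-9, 29] -> [-9, 29, 30, 38]
  Merge [15] + [27] -> [15, 27]
  Merge [34] + [9] -> [9, 34]
  Merge [15, 27] + [9, 34] -> [9, 15, 27, 34]
  Merge [-9, 29, 30, 38] + [9, 15, 27, 34] -> [-9, 9, 15, 27, 29, 30, 34, 38]


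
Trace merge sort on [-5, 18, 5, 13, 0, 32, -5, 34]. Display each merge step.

Divide and conquer:
  Merge [-5] + [18] -> [-5, 18]
  Merge [5] + [13] -> [5, 13]
  Merge [-5, 18] + [5, 13] -> [-5, 5, 13, 18]
  Merge [0] + [32] -> [0, 32]
  Merge [-5] + [34] -> [-5, 34]
  Merge [0, 32] + [-5, 34] -> [-5, 0, 32, 34]
  Merge [-5, 5, 13, 18] + [-5, 0, 32, 34] -> [-5, -5, 0, 5, 13, 18, 32, 34]


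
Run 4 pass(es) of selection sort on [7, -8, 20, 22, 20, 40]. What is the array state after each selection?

Pass 1: Select minimum -8 at index 1, swap -> [-8, 7, 20, 22, 20, 40]
Pass 2: Select minimum 7 at index 1, swap -> [-8, 7, 20, 22, 20, 40]
Pass 3: Select minimum 20 at index 2, swap -> [-8, 7, 20, 22, 20, 40]
Pass 4: Select minimum 20 at index 4, swap -> [-8, 7, 20, 20, 22, 40]


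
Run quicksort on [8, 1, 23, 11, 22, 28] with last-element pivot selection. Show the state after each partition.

Partition 1: pivot=28 at index 5 -> [8, 1, 23, 11, 22, 28]
Partition 2: pivot=22 at index 3 -> [8, 1, 11, 22, 23, 28]
Partition 3: pivot=11 at index 2 -> [8, 1, 11, 22, 23, 28]
Partition 4: pivot=1 at index 0 -> [1, 8, 11, 22, 23, 28]


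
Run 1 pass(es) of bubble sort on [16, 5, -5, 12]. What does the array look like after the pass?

After pass 1: [5, -5, 12, 16] (3 swaps)
Total swaps: 3


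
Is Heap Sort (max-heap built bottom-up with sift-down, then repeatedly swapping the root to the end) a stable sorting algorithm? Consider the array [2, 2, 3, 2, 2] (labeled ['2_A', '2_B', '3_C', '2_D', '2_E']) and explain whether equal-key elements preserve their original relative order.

Trace Heap Sort on the labeled array (the key is the number; the letter only tracks identity):
  Build max-heap: [3_C, 2_B, 2_A, 2_D, 2_E]
  Swap root 3_C to index 4, re-heapify first 4 -> [2_E, 2_B, 2_A, 2_D, 3_C]
  Swap root 2_E to index 3, re-heapify first 3 -> [2_D, 2_B, 2_A, 2_E, 3_C]
  Swap root 2_D to index 2, re-heapify first 2 -> [2_A, 2_B, 2_D, 2_E, 3_C]
  Swap root 2_A to index 1, re-heapify first 1 -> [2_B, 2_A, 2_D, 2_E, 3_C]
Final order: [2_B, 2_A, 2_D, 2_E, 3_C]
Equal keys:
  value 2: originally 2_A, 2_B, 2_D, 2_E; after sorting 2_B, 2_A, 2_D, 2_E -> order changed
Equal keys were reordered, so Heap Sort is not stable: heap construction and root-to-end swaps move elements without regard to the original order of equal keys. (One such input is enough; an unstable sort may happen to preserve order on other inputs, but it gives no guarantee.)
Answer: Not stable


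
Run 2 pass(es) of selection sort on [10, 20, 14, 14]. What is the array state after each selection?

Pass 1: Select minimum 10 at index 0, swap -> [10, 20, 14, 14]
Pass 2: Select minimum 14 at index 2, swap -> [10, 14, 20, 14]


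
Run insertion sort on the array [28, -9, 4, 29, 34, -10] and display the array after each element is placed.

First element 28 is already 'sorted'
Insert -9: shifted 1 elements -> [-9, 28, 4, 29, 34, -10]
Insert 4: shifted 1 elements -> [-9, 4, 28, 29, 34, -10]
Insert 29: shifted 0 elements -> [-9, 4, 28, 29, 34, -10]
Insert 34: shifted 0 elements -> [-9, 4, 28, 29, 34, -10]
Insert -10: shifted 5 elements -> [-10, -9, 4, 28, 29, 34]


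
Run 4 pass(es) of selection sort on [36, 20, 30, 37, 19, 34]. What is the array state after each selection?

Pass 1: Select minimum 19 at index 4, swap -> [19, 20, 30, 37, 36, 34]
Pass 2: Select minimum 20 at index 1, swap -> [19, 20, 30, 37, 36, 34]
Pass 3: Select minimum 30 at index 2, swap -> [19, 20, 30, 37, 36, 34]
Pass 4: Select minimum 34 at index 5, swap -> [19, 20, 30, 34, 36, 37]


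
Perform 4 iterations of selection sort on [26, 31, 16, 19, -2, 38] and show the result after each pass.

Pass 1: Select minimum -2 at index 4, swap -> [-2, 31, 16, 19, 26, 38]
Pass 2: Select minimum 16 at index 2, swap -> [-2, 16, 31, 19, 26, 38]
Pass 3: Select minimum 19 at index 3, swap -> [-2, 16, 19, 31, 26, 38]
Pass 4: Select minimum 26 at index 4, swap -> [-2, 16, 19, 26, 31, 38]
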